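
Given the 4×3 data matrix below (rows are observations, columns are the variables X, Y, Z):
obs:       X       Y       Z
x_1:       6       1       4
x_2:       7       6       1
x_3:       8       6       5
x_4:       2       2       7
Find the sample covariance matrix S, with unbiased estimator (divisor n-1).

Step 1 — column means:
  mean(X) = (6 + 7 + 8 + 2) / 4 = 23/4 = 5.75
  mean(Y) = (1 + 6 + 6 + 2) / 4 = 15/4 = 3.75
  mean(Z) = (4 + 1 + 5 + 7) / 4 = 17/4 = 4.25

Step 2 — sample covariance S[i,j] = (1/(n-1)) · Σ_k (x_{k,i} - mean_i) · (x_{k,j} - mean_j), with n-1 = 3.
  S[X,X] = ((0.25)·(0.25) + (1.25)·(1.25) + (2.25)·(2.25) + (-3.75)·(-3.75)) / 3 = 20.75/3 = 6.9167
  S[X,Y] = ((0.25)·(-2.75) + (1.25)·(2.25) + (2.25)·(2.25) + (-3.75)·(-1.75)) / 3 = 13.75/3 = 4.5833
  S[X,Z] = ((0.25)·(-0.25) + (1.25)·(-3.25) + (2.25)·(0.75) + (-3.75)·(2.75)) / 3 = -12.75/3 = -4.25
  S[Y,Y] = ((-2.75)·(-2.75) + (2.25)·(2.25) + (2.25)·(2.25) + (-1.75)·(-1.75)) / 3 = 20.75/3 = 6.9167
  S[Y,Z] = ((-2.75)·(-0.25) + (2.25)·(-3.25) + (2.25)·(0.75) + (-1.75)·(2.75)) / 3 = -9.75/3 = -3.25
  S[Z,Z] = ((-0.25)·(-0.25) + (-3.25)·(-3.25) + (0.75)·(0.75) + (2.75)·(2.75)) / 3 = 18.75/3 = 6.25

S is symmetric (S[j,i] = S[i,j]). Assembling:

S = [[6.9167, 4.5833, -4.25],
 [4.5833, 6.9167, -3.25],
 [-4.25, -3.25, 6.25]]


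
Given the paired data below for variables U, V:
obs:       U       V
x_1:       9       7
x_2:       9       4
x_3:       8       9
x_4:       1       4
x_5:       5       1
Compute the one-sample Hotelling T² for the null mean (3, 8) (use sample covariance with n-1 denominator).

Step 1 — sample mean vector:
  mean(U) = (9 + 9 + 8 + 1 + 5) / 5 = 32/5 = 6.4
  mean(V) = (7 + 4 + 9 + 4 + 1) / 5 = 25/5 = 5
  x̄ = (6.4, 5),  deviation x̄ - mu_0 = (6.4, 5) - (3, 8) = (3.4, -3).

Step 2 — sample covariance matrix, S[i,j] = (1/(n-1)) · Σ_k (x_{k,i} - mean_i) · (x_{k,j} - mean_j), divisor n-1 = 4:
  S[U,U] = ((2.6)·(2.6) + (2.6)·(2.6) + (1.6)·(1.6) + (-5.4)·(-5.4) + (-1.4)·(-1.4)) / 4 = 47.2/4 = 11.8
  S[U,V] = ((2.6)·(2) + (2.6)·(-1) + (1.6)·(4) + (-5.4)·(-1) + (-1.4)·(-4)) / 4 = 20/4 = 5
  S[V,V] = ((2)·(2) + (-1)·(-1) + (4)·(4) + (-1)·(-1) + (-4)·(-4)) / 4 = 38/4 = 9.5
  S = [[11.8, 5],
 [5, 9.5]].

Step 3 — invert S. det(S) = 11.8·9.5 - (5)² = 87.1.
  S^{-1} = (1/det) · [[d, -b], [-b, a]] = [[0.1091, -0.0574],
 [-0.0574, 0.1355]].

Step 4 — quadratic form (x̄ - mu_0)^T · S^{-1} · (x̄ - mu_0):
  S^{-1} · (x̄ - mu_0) = (0.5431, -0.6016),
  (x̄ - mu_0)^T · [...] = (3.4)·(0.5431) + (-3)·(-0.6016) = 3.6512.

Step 5 — scale by n: T² = 5 · 3.6512 = 18.256.

T² ≈ 18.256


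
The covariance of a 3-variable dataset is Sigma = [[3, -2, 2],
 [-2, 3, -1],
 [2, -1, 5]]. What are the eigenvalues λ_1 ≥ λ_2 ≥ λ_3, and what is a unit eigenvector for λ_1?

Step 1 — characteristic polynomial p(λ) = det(λI - Sigma) = λ³ - tr·λ² + c_1·λ - det, where tr = trace, c_1 = sum of the principal 2×2 minors, det = det(Sigma):
  tr = 3 + 3 + 5 = 11,
  c_1 = (3·3 - (-2)²) + (3·5 - (2)²) + (3·5 - (-1)²) = 5 + 11 + 14 = 30,
  det = 3·(3·5 - (-1)²) - (-2)·((-2)·5 - (-1)·(2)) + (2)·((-2)·(-1) - 3·(2)) = 3·(14) - (-2)·(-8) + (2)·(-4) = 18.
  So p(λ) = λ³ - 11λ² + 30λ - 18.
Step 2 — look for an integer root (rational root theorem: any rational root is an integer divisor of 18). Testing λ = 3:
  p(3) = 27 - 99 + 90 - 18 = 0  ✓
  Dividing out (λ - 3): p(λ) = (λ - 3)(λ² - 8λ + 6).
Step 3 — remaining eigenvalues from the quadratic λ² - 8λ + 6 = 0:
  Δ = 8² - 4·6 = 64 - 24 = 40,  λ = (8 ± √40)/2 = (8 ± 6.3246)/2 ≈ 7.1623 or 0.8377.
  Sorted: λ_1 = 7.1623,  λ_2 = 3,  λ_3 = 0.8377  (check: sum = 11 = tr ✓).

Step 4 — unit eigenvector for λ_1 ≈ 7.1623: v spans the null space of (Sigma - λ_1 I), whose rows are
  r_1 = (-4.1623, -2, 2),  r_2 = (-2, -4.1623, -1),  r_3 = (2, -1, -2.1623).
  v is orthogonal to every row, so take v ∝ r_1 × r_2 = ((-2)·(-1) - (2)·(-4.1623), (2)·(-2) - (-4.1623)·(-1), (-4.1623)·(-4.1623) - (-2)·(-2)) ≈ (10.3246, -8.1623, 13.3246).
  Let u = (10.3246, -8.1623, 13.3246).
  ||u|| = √((10.3246)² + (-8.1623)² + (13.3246)²) = √(350.763) ≈ 18.7287,  v_1 = u/||u|| ≈ (0.5513, -0.4358, 0.7115) (||v_1|| = 1).

λ_1 = 7.1623,  λ_2 = 3,  λ_3 = 0.8377;  v_1 ≈ (0.5513, -0.4358, 0.7115)


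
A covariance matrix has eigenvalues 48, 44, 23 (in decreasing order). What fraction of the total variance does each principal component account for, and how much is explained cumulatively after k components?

Step 1 — total variance = trace(Sigma) = Σ λ_i = 48 + 44 + 23 = 115.

Step 2 — fraction explained by component i = λ_i / Σ λ:
  PC1: 48/115 = 0.4174
  PC2: 44/115 = 0.3826
  PC3: 23/115 = 0.2

Step 3 — cumulative fraction after k components = (λ_1 + ... + λ_k) / Σ λ:
  k = 1: 48/115 = 0.4174
  k = 2: (48 + 44)/115 = 92/115 = 0.8
  k = 3: (48 + 44 + 23)/115 = 115/115 = 1

Summary (fraction, with percent):

explained: PC1 0.4174 (41.74%), PC2 0.3826 (38.26%), PC3 0.2 (20%);  cumulative: 0.4174, 0.8, 1


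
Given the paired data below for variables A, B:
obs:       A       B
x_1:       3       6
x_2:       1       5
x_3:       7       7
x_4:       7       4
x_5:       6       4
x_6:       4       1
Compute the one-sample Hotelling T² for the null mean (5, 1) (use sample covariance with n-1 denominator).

Step 1 — sample mean vector:
  mean(A) = (3 + 1 + 7 + 7 + 6 + 4) / 6 = 28/6 = 4.6667
  mean(B) = (6 + 5 + 7 + 4 + 4 + 1) / 6 = 27/6 = 4.5
  x̄ = (4.6667, 4.5),  deviation x̄ - mu_0 = (4.6667, 4.5) - (5, 1) = (-0.3333, 3.5).

Step 2 — sample covariance matrix, S[i,j] = (1/(n-1)) · Σ_k (x_{k,i} - mean_i) · (x_{k,j} - mean_j), divisor n-1 = 5:
  S[A,A] = ((-1.6667)·(-1.6667) + (-3.6667)·(-3.6667) + (2.3333)·(2.3333) + (2.3333)·(2.3333) + (1.3333)·(1.3333) + (-0.6667)·(-0.6667)) / 5 = 29.3333/5 = 5.8667
  S[A,B] = ((-1.6667)·(1.5) + (-3.6667)·(0.5) + (2.3333)·(2.5) + (2.3333)·(-0.5) + (1.3333)·(-0.5) + (-0.6667)·(-3.5)) / 5 = 2/5 = 0.4
  S[B,B] = ((1.5)·(1.5) + (0.5)·(0.5) + (2.5)·(2.5) + (-0.5)·(-0.5) + (-0.5)·(-0.5) + (-3.5)·(-3.5)) / 5 = 21.5/5 = 4.3
  S = [[5.8667, 0.4],
 [0.4, 4.3]].

Step 3 — invert S. det(S) = 5.8667·4.3 - (0.4)² = 25.0667.
  S^{-1} = (1/det) · [[d, -b], [-b, a]] = [[0.1715, -0.016],
 [-0.016, 0.234]].

Step 4 — quadratic form (x̄ - mu_0)^T · S^{-1} · (x̄ - mu_0):
  S^{-1} · (x̄ - mu_0) = (-0.113, 0.8245),
  (x̄ - mu_0)^T · [...] = (-0.3333)·(-0.113) + (3.5)·(0.8245) = 2.9233.

Step 5 — scale by n: T² = 6 · 2.9233 = 17.5399.

T² ≈ 17.5399


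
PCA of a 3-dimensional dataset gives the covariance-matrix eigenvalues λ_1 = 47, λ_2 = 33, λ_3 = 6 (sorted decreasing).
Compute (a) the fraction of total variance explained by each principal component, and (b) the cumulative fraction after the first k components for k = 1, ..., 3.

Step 1 — total variance = trace(Sigma) = Σ λ_i = 47 + 33 + 6 = 86.

Step 2 — fraction explained by component i = λ_i / Σ λ:
  PC1: 47/86 = 0.5465
  PC2: 33/86 = 0.3837
  PC3: 6/86 = 0.0698

Step 3 — cumulative fraction after k components = (λ_1 + ... + λ_k) / Σ λ:
  k = 1: 47/86 = 0.5465
  k = 2: (47 + 33)/86 = 80/86 = 0.9302
  k = 3: (47 + 33 + 6)/86 = 86/86 = 1

Summary (fraction, with percent):

explained: PC1 0.5465 (54.65%), PC2 0.3837 (38.37%), PC3 0.0698 (6.98%);  cumulative: 0.5465, 0.9302, 1


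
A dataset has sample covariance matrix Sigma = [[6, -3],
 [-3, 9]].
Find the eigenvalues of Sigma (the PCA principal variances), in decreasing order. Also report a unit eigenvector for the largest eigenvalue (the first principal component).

Step 1 — characteristic polynomial of 2×2 Sigma:
  det(Sigma - λI) = λ² - trace · λ + det = 0.
  trace = 6 + 9 = 15, det = 6·9 - (-3)² = 45.
Step 2 — discriminant:
  Δ = trace² - 4·det = 225 - 180 = 45.
Step 3 — eigenvalues:
  λ = (trace ± √Δ)/2 = (15 ± 6.7082)/2,
  λ_1 = 10.8541,  λ_2 = 4.1459.

Step 4 — unit eigenvector for λ_1: solve (Sigma - λ_1 I)v = 0. First row:
  (6 - 10.8541)·v_x + (-3)·v_y = 0, i.e. (-4.8541)·v_x + (-3)·v_y = 0,
  so v ∝ (b, λ_1 - a) = (-3, 4.8541); multiply by -1 so the first entry is positive: u = (3, -4.8541).
  ||u|| = √((3)² + (-4.8541)²) = √(32.5623) ≈ 5.7063,
  v_1 = u/||u|| ≈ (0.5257, -0.8507) (||v_1|| = 1).

λ_1 = 10.8541,  λ_2 = 4.1459;  v_1 ≈ (0.5257, -0.8507)


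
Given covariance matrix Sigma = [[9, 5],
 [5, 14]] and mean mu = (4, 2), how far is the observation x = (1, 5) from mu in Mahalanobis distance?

Step 1 — centre the observation: (x - mu) = (-3, 3).

Step 2 — invert Sigma. det(Sigma) = 9·14 - (5)² = 101.
  Sigma^{-1} = (1/det) · [[d, -b], [-b, a]] = [[0.1386, -0.0495],
 [-0.0495, 0.0891]].

Step 3 — form the quadratic (x - mu)^T · Sigma^{-1} · (x - mu):
  Sigma^{-1} · (x - mu) = (-0.5644, 0.4158).
  (x - mu)^T · [Sigma^{-1} · (x - mu)] = (-3)·(-0.5644) + (3)·(0.4158) = 2.9406.

Step 4 — take square root: d = √(2.9406) ≈ 1.7148.

d(x, mu) = √(2.9406) ≈ 1.7148


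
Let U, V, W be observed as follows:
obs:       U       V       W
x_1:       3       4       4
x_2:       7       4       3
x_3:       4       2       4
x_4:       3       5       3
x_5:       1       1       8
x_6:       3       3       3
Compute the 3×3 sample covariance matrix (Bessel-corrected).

Step 1 — column means:
  mean(U) = (3 + 7 + 4 + 3 + 1 + 3) / 6 = 21/6 = 3.5
  mean(V) = (4 + 4 + 2 + 5 + 1 + 3) / 6 = 19/6 = 3.1667
  mean(W) = (4 + 3 + 4 + 3 + 8 + 3) / 6 = 25/6 = 4.1667

Step 2 — sample covariance S[i,j] = (1/(n-1)) · Σ_k (x_{k,i} - mean_i) · (x_{k,j} - mean_j), with n-1 = 5.
  S[U,U] = ((-0.5)·(-0.5) + (3.5)·(3.5) + (0.5)·(0.5) + (-0.5)·(-0.5) + (-2.5)·(-2.5) + (-0.5)·(-0.5)) / 5 = 19.5/5 = 3.9
  S[U,V] = ((-0.5)·(0.8333) + (3.5)·(0.8333) + (0.5)·(-1.1667) + (-0.5)·(1.8333) + (-2.5)·(-2.1667) + (-0.5)·(-0.1667)) / 5 = 6.5/5 = 1.3
  S[U,W] = ((-0.5)·(-0.1667) + (3.5)·(-1.1667) + (0.5)·(-0.1667) + (-0.5)·(-1.1667) + (-2.5)·(3.8333) + (-0.5)·(-1.1667)) / 5 = -12.5/5 = -2.5
  S[V,V] = ((0.8333)·(0.8333) + (0.8333)·(0.8333) + (-1.1667)·(-1.1667) + (1.8333)·(1.8333) + (-2.1667)·(-2.1667) + (-0.1667)·(-0.1667)) / 5 = 10.8333/5 = 2.1667
  S[V,W] = ((0.8333)·(-0.1667) + (0.8333)·(-1.1667) + (-1.1667)·(-0.1667) + (1.8333)·(-1.1667) + (-2.1667)·(3.8333) + (-0.1667)·(-1.1667)) / 5 = -11.1667/5 = -2.2333
  S[W,W] = ((-0.1667)·(-0.1667) + (-1.1667)·(-1.1667) + (-0.1667)·(-0.1667) + (-1.1667)·(-1.1667) + (3.8333)·(3.8333) + (-1.1667)·(-1.1667)) / 5 = 18.8333/5 = 3.7667

S is symmetric (S[j,i] = S[i,j]). Assembling:

S = [[3.9, 1.3, -2.5],
 [1.3, 2.1667, -2.2333],
 [-2.5, -2.2333, 3.7667]]


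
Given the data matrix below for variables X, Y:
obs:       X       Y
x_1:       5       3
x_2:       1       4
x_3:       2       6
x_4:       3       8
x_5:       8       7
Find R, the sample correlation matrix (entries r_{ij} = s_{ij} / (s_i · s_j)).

Step 1 — column means:
  mean(X) = (5 + 1 + 2 + 3 + 8) / 5 = 19/5 = 3.8
  mean(Y) = (3 + 4 + 6 + 8 + 7) / 5 = 28/5 = 5.6

Step 2 — sample variances and covariances s[i,j] = (1/(n-1)) · Σ_k (x_{k,i} - mean_i) · (x_{k,j} - mean_j), with n-1 = 4:
  s[X,X] = ((1.2)·(1.2) + (-2.8)·(-2.8) + (-1.8)·(-1.8) + (-0.8)·(-0.8) + (4.2)·(4.2)) / 4 = 30.8/4 = 7.7
  s[X,Y] = ((1.2)·(-2.6) + (-2.8)·(-1.6) + (-1.8)·(0.4) + (-0.8)·(2.4) + (4.2)·(1.4)) / 4 = 4.6/4 = 1.15
  s[Y,Y] = ((-2.6)·(-2.6) + (-1.6)·(-1.6) + (0.4)·(0.4) + (2.4)·(2.4) + (1.4)·(1.4)) / 4 = 17.2/4 = 4.3
  Sample standard deviations s_i = √(s[i,i]):
  s(X) = √(7.7) = 2.7749
  s(Y) = √(4.3) = 2.0736

Step 3 — r_{ij} = s_{ij} / (s_i · s_j):
  r[X,X] = 1 (diagonal).
  r[X,Y] = 1.15 / (2.7749 · 2.0736) = 1.15 / 5.7541 = 0.1999
  r[Y,Y] = 1 (diagonal).

R is symmetric with unit diagonal. Assembling:

R = [[1, 0.1999],
 [0.1999, 1]]


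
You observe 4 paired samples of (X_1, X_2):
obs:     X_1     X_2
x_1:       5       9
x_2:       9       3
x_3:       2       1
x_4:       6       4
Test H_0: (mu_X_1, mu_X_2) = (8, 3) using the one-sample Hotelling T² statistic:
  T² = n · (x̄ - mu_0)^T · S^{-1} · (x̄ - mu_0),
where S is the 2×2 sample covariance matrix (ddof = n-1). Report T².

Step 1 — sample mean vector:
  mean(X_1) = (5 + 9 + 2 + 6) / 4 = 22/4 = 5.5
  mean(X_2) = (9 + 3 + 1 + 4) / 4 = 17/4 = 4.25
  x̄ = (5.5, 4.25),  deviation x̄ - mu_0 = (5.5, 4.25) - (8, 3) = (-2.5, 1.25).

Step 2 — sample covariance matrix, S[i,j] = (1/(n-1)) · Σ_k (x_{k,i} - mean_i) · (x_{k,j} - mean_j), divisor n-1 = 3:
  S[X_1,X_1] = ((-0.5)·(-0.5) + (3.5)·(3.5) + (-3.5)·(-3.5) + (0.5)·(0.5)) / 3 = 25/3 = 8.3333
  S[X_1,X_2] = ((-0.5)·(4.75) + (3.5)·(-1.25) + (-3.5)·(-3.25) + (0.5)·(-0.25)) / 3 = 4.5/3 = 1.5
  S[X_2,X_2] = ((4.75)·(4.75) + (-1.25)·(-1.25) + (-3.25)·(-3.25) + (-0.25)·(-0.25)) / 3 = 34.75/3 = 11.5833
  S = [[8.3333, 1.5],
 [1.5, 11.5833]].

Step 3 — invert S. det(S) = 8.3333·11.5833 - (1.5)² = 94.2778.
  S^{-1} = (1/det) · [[d, -b], [-b, a]] = [[0.1229, -0.0159],
 [-0.0159, 0.0884]].

Step 4 — quadratic form (x̄ - mu_0)^T · S^{-1} · (x̄ - mu_0):
  S^{-1} · (x̄ - mu_0) = (-0.327, 0.1503),
  (x̄ - mu_0)^T · [...] = (-2.5)·(-0.327) + (1.25)·(0.1503) = 1.0055.

Step 5 — scale by n: T² = 4 · 1.0055 = 4.0218.

T² ≈ 4.0218


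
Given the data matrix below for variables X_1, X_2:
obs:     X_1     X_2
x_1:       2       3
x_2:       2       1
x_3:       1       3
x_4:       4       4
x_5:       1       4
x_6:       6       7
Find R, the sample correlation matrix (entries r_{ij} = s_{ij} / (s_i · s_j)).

Step 1 — column means:
  mean(X_1) = (2 + 2 + 1 + 4 + 1 + 6) / 6 = 16/6 = 2.6667
  mean(X_2) = (3 + 1 + 3 + 4 + 4 + 7) / 6 = 22/6 = 3.6667

Step 2 — sample variances and covariances s[i,j] = (1/(n-1)) · Σ_k (x_{k,i} - mean_i) · (x_{k,j} - mean_j), with n-1 = 5:
  s[X_1,X_1] = ((-0.6667)·(-0.6667) + (-0.6667)·(-0.6667) + (-1.6667)·(-1.6667) + (1.3333)·(1.3333) + (-1.6667)·(-1.6667) + (3.3333)·(3.3333)) / 5 = 19.3333/5 = 3.8667
  s[X_1,X_2] = ((-0.6667)·(-0.6667) + (-0.6667)·(-2.6667) + (-1.6667)·(-0.6667) + (1.3333)·(0.3333) + (-1.6667)·(0.3333) + (3.3333)·(3.3333)) / 5 = 14.3333/5 = 2.8667
  s[X_2,X_2] = ((-0.6667)·(-0.6667) + (-2.6667)·(-2.6667) + (-0.6667)·(-0.6667) + (0.3333)·(0.3333) + (0.3333)·(0.3333) + (3.3333)·(3.3333)) / 5 = 19.3333/5 = 3.8667
  Sample standard deviations s_i = √(s[i,i]):
  s(X_1) = √(3.8667) = 1.9664
  s(X_2) = √(3.8667) = 1.9664

Step 3 — r_{ij} = s_{ij} / (s_i · s_j):
  r[X_1,X_1] = 1 (diagonal).
  r[X_1,X_2] = 2.8667 / (1.9664 · 1.9664) = 2.8667 / 3.8667 = 0.7414
  r[X_2,X_2] = 1 (diagonal).

R is symmetric with unit diagonal. Assembling:

R = [[1, 0.7414],
 [0.7414, 1]]


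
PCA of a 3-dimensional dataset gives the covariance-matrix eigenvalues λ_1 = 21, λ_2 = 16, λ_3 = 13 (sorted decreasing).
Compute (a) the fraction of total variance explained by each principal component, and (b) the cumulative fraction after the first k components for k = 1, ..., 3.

Step 1 — total variance = trace(Sigma) = Σ λ_i = 21 + 16 + 13 = 50.

Step 2 — fraction explained by component i = λ_i / Σ λ:
  PC1: 21/50 = 0.42
  PC2: 16/50 = 0.32
  PC3: 13/50 = 0.26

Step 3 — cumulative fraction after k components = (λ_1 + ... + λ_k) / Σ λ:
  k = 1: 21/50 = 0.42
  k = 2: (21 + 16)/50 = 37/50 = 0.74
  k = 3: (21 + 16 + 13)/50 = 50/50 = 1

Summary (fraction, with percent):

explained: PC1 0.42 (42%), PC2 0.32 (32%), PC3 0.26 (26%);  cumulative: 0.42, 0.74, 1


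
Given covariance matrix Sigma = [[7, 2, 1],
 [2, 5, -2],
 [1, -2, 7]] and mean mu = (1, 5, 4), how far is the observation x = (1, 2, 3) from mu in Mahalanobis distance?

Step 1 — centre the observation: (x - mu) = (0, -3, -1).

Step 2 — invert Sigma (cofactor / det for 3×3, or solve directly):
  Sigma^{-1} = [[0.1761, -0.0909, -0.0511],
 [-0.0909, 0.2727, 0.0909],
 [-0.0511, 0.0909, 0.1761]].

Step 3 — form the quadratic (x - mu)^T · Sigma^{-1} · (x - mu):
  Sigma^{-1} · (x - mu) = (0.3239, -0.9091, -0.4489).
  (x - mu)^T · [Sigma^{-1} · (x - mu)] = (0)·(0.3239) + (-3)·(-0.9091) + (-1)·(-0.4489) = 3.1761.

Step 4 — take square root: d = √(3.1761) ≈ 1.7822.

d(x, mu) = √(3.1761) ≈ 1.7822


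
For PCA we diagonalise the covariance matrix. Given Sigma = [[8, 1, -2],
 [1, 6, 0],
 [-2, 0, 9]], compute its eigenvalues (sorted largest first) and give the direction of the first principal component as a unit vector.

Step 1 — characteristic polynomial p(λ) = det(λI - Sigma) = λ³ - tr·λ² + c_1·λ - det, where tr = trace, c_1 = sum of the principal 2×2 minors, det = det(Sigma):
  tr = 8 + 6 + 9 = 23,
  c_1 = (8·6 - (1)²) + (8·9 - (-2)²) + (6·9 - (0)²) = 47 + 68 + 54 = 169,
  det = 8·(6·9 - (0)²) - (1)·((1)·9 - (0)·(-2)) + (-2)·((1)·(0) - 6·(-2)) = 8·(54) - (1)·(9) + (-2)·(12) = 399.
  So p(λ) = λ³ - 23λ² + 169λ - 399.
Step 2 — look for an integer root (rational root theorem: any rational root is an integer divisor of 399). Testing λ = 7:
  p(7) = 343 - 1127 + 1183 - 399 = 0  ✓
  Dividing out (λ - 7): p(λ) = (λ - 7)(λ² - 16λ + 57).
Step 3 — remaining eigenvalues from the quadratic λ² - 16λ + 57 = 0:
  Δ = 16² - 4·57 = 256 - 228 = 28,  λ = (16 ± √28)/2 = (16 ± 5.2915)/2 ≈ 10.6458 or 5.3542.
  Sorted: λ_1 = 10.6458,  λ_2 = 7,  λ_3 = 5.3542  (check: sum = 23 = tr ✓).

Step 4 — unit eigenvector for λ_1 ≈ 10.6458: v spans the null space of (Sigma - λ_1 I), whose rows are
  r_1 = (-2.6458, 1, -2),  r_2 = (1, -4.6458, 0),  r_3 = (-2, 0, -1.6458).
  v is orthogonal to every row, so take v ∝ r_1 × r_2 = ((1)·(0) - (-2)·(-4.6458), (-2)·(1) - (-2.6458)·(0), (-2.6458)·(-4.6458) - (1)·(1)) ≈ (-9.2915, -2, 11.2915).
  Rescale (multiply by -1 so the first nonzero entry is positive): u = (9.2915, 2, -11.2915).
  ||u|| = √((9.2915)² + (2)² + (-11.2915)²) = √(217.8301) ≈ 14.7591,  v_1 = u/||u|| ≈ (0.6295, 0.1355, -0.7651) (||v_1|| = 1).

λ_1 = 10.6458,  λ_2 = 7,  λ_3 = 5.3542;  v_1 ≈ (0.6295, 0.1355, -0.7651)


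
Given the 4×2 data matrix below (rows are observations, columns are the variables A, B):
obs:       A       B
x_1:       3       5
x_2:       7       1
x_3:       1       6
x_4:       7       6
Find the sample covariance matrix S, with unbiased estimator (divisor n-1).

Step 1 — column means:
  mean(A) = (3 + 7 + 1 + 7) / 4 = 18/4 = 4.5
  mean(B) = (5 + 1 + 6 + 6) / 4 = 18/4 = 4.5

Step 2 — sample covariance S[i,j] = (1/(n-1)) · Σ_k (x_{k,i} - mean_i) · (x_{k,j} - mean_j), with n-1 = 3.
  S[A,A] = ((-1.5)·(-1.5) + (2.5)·(2.5) + (-3.5)·(-3.5) + (2.5)·(2.5)) / 3 = 27/3 = 9
  S[A,B] = ((-1.5)·(0.5) + (2.5)·(-3.5) + (-3.5)·(1.5) + (2.5)·(1.5)) / 3 = -11/3 = -3.6667
  S[B,B] = ((0.5)·(0.5) + (-3.5)·(-3.5) + (1.5)·(1.5) + (1.5)·(1.5)) / 3 = 17/3 = 5.6667

S is symmetric (S[j,i] = S[i,j]). Assembling:

S = [[9, -3.6667],
 [-3.6667, 5.6667]]


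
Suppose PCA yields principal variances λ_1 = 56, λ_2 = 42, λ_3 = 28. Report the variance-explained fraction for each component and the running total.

Step 1 — total variance = trace(Sigma) = Σ λ_i = 56 + 42 + 28 = 126.

Step 2 — fraction explained by component i = λ_i / Σ λ:
  PC1: 56/126 = 0.4444
  PC2: 42/126 = 0.3333
  PC3: 28/126 = 0.2222

Step 3 — cumulative fraction after k components = (λ_1 + ... + λ_k) / Σ λ:
  k = 1: 56/126 = 0.4444
  k = 2: (56 + 42)/126 = 98/126 = 0.7778
  k = 3: (56 + 42 + 28)/126 = 126/126 = 1

Summary (fraction, with percent):

explained: PC1 0.4444 (44.44%), PC2 0.3333 (33.33%), PC3 0.2222 (22.22%);  cumulative: 0.4444, 0.7778, 1


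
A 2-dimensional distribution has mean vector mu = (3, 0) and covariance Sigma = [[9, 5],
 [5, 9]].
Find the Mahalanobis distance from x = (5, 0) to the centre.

Step 1 — centre the observation: (x - mu) = (2, 0).

Step 2 — invert Sigma. det(Sigma) = 9·9 - (5)² = 56.
  Sigma^{-1} = (1/det) · [[d, -b], [-b, a]] = [[0.1607, -0.0893],
 [-0.0893, 0.1607]].

Step 3 — form the quadratic (x - mu)^T · Sigma^{-1} · (x - mu):
  Sigma^{-1} · (x - mu) = (0.3214, -0.1786).
  (x - mu)^T · [Sigma^{-1} · (x - mu)] = (2)·(0.3214) + (0)·(-0.1786) = 0.6429.

Step 4 — take square root: d = √(0.6429) ≈ 0.8018.

d(x, mu) = √(0.6429) ≈ 0.8018


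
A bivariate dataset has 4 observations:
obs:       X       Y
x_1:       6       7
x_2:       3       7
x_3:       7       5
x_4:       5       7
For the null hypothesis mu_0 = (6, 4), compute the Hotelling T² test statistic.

Step 1 — sample mean vector:
  mean(X) = (6 + 3 + 7 + 5) / 4 = 21/4 = 5.25
  mean(Y) = (7 + 7 + 5 + 7) / 4 = 26/4 = 6.5
  x̄ = (5.25, 6.5),  deviation x̄ - mu_0 = (5.25, 6.5) - (6, 4) = (-0.75, 2.5).

Step 2 — sample covariance matrix, S[i,j] = (1/(n-1)) · Σ_k (x_{k,i} - mean_i) · (x_{k,j} - mean_j), divisor n-1 = 3:
  S[X,X] = ((0.75)·(0.75) + (-2.25)·(-2.25) + (1.75)·(1.75) + (-0.25)·(-0.25)) / 3 = 8.75/3 = 2.9167
  S[X,Y] = ((0.75)·(0.5) + (-2.25)·(0.5) + (1.75)·(-1.5) + (-0.25)·(0.5)) / 3 = -3.5/3 = -1.1667
  S[Y,Y] = ((0.5)·(0.5) + (0.5)·(0.5) + (-1.5)·(-1.5) + (0.5)·(0.5)) / 3 = 3/3 = 1
  S = [[2.9167, -1.1667],
 [-1.1667, 1]].

Step 3 — invert S. det(S) = 2.9167·1 - (-1.1667)² = 1.5556.
  S^{-1} = (1/det) · [[d, -b], [-b, a]] = [[0.6429, 0.75],
 [0.75, 1.875]].

Step 4 — quadratic form (x̄ - mu_0)^T · S^{-1} · (x̄ - mu_0):
  S^{-1} · (x̄ - mu_0) = (1.3929, 4.125),
  (x̄ - mu_0)^T · [...] = (-0.75)·(1.3929) + (2.5)·(4.125) = 9.2679.

Step 5 — scale by n: T² = 4 · 9.2679 = 37.0714.

T² ≈ 37.0714


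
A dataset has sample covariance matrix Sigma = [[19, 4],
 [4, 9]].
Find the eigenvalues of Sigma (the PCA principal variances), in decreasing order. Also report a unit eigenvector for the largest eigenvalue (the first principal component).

Step 1 — characteristic polynomial of 2×2 Sigma:
  det(Sigma - λI) = λ² - trace · λ + det = 0.
  trace = 19 + 9 = 28, det = 19·9 - (4)² = 155.
Step 2 — discriminant:
  Δ = trace² - 4·det = 784 - 620 = 164.
Step 3 — eigenvalues:
  λ = (trace ± √Δ)/2 = (28 ± 12.8062)/2,
  λ_1 = 20.4031,  λ_2 = 7.5969.

Step 4 — unit eigenvector for λ_1: solve (Sigma - λ_1 I)v = 0. First row:
  (19 - 20.4031)·v_x + (4)·v_y = 0, i.e. (-1.4031)·v_x + (4)·v_y = 0,
  so v ∝ (b, λ_1 - a) = (4, 1.4031) = u.
  ||u|| = √((4)² + (1.4031)²) = √(17.9688) ≈ 4.239,
  v_1 = u/||u|| ≈ (0.9436, 0.331) (||v_1|| = 1).

λ_1 = 20.4031,  λ_2 = 7.5969;  v_1 ≈ (0.9436, 0.331)


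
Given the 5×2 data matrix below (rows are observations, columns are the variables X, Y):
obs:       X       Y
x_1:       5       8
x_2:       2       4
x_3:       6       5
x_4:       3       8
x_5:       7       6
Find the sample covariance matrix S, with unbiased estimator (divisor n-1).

Step 1 — column means:
  mean(X) = (5 + 2 + 6 + 3 + 7) / 5 = 23/5 = 4.6
  mean(Y) = (8 + 4 + 5 + 8 + 6) / 5 = 31/5 = 6.2

Step 2 — sample covariance S[i,j] = (1/(n-1)) · Σ_k (x_{k,i} - mean_i) · (x_{k,j} - mean_j), with n-1 = 4.
  S[X,X] = ((0.4)·(0.4) + (-2.6)·(-2.6) + (1.4)·(1.4) + (-1.6)·(-1.6) + (2.4)·(2.4)) / 4 = 17.2/4 = 4.3
  S[X,Y] = ((0.4)·(1.8) + (-2.6)·(-2.2) + (1.4)·(-1.2) + (-1.6)·(1.8) + (2.4)·(-0.2)) / 4 = 1.4/4 = 0.35
  S[Y,Y] = ((1.8)·(1.8) + (-2.2)·(-2.2) + (-1.2)·(-1.2) + (1.8)·(1.8) + (-0.2)·(-0.2)) / 4 = 12.8/4 = 3.2

S is symmetric (S[j,i] = S[i,j]). Assembling:

S = [[4.3, 0.35],
 [0.35, 3.2]]


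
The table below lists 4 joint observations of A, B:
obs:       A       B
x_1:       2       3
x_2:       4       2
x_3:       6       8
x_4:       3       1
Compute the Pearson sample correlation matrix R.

Step 1 — column means:
  mean(A) = (2 + 4 + 6 + 3) / 4 = 15/4 = 3.75
  mean(B) = (3 + 2 + 8 + 1) / 4 = 14/4 = 3.5

Step 2 — sample variances and covariances s[i,j] = (1/(n-1)) · Σ_k (x_{k,i} - mean_i) · (x_{k,j} - mean_j), with n-1 = 3:
  s[A,A] = ((-1.75)·(-1.75) + (0.25)·(0.25) + (2.25)·(2.25) + (-0.75)·(-0.75)) / 3 = 8.75/3 = 2.9167
  s[A,B] = ((-1.75)·(-0.5) + (0.25)·(-1.5) + (2.25)·(4.5) + (-0.75)·(-2.5)) / 3 = 12.5/3 = 4.1667
  s[B,B] = ((-0.5)·(-0.5) + (-1.5)·(-1.5) + (4.5)·(4.5) + (-2.5)·(-2.5)) / 3 = 29/3 = 9.6667
  Sample standard deviations s_i = √(s[i,i]):
  s(A) = √(2.9167) = 1.7078
  s(B) = √(9.6667) = 3.1091

Step 3 — r_{ij} = s_{ij} / (s_i · s_j):
  r[A,A] = 1 (diagonal).
  r[A,B] = 4.1667 / (1.7078 · 3.1091) = 4.1667 / 5.3098 = 0.7847
  r[B,B] = 1 (diagonal).

R is symmetric with unit diagonal. Assembling:

R = [[1, 0.7847],
 [0.7847, 1]]


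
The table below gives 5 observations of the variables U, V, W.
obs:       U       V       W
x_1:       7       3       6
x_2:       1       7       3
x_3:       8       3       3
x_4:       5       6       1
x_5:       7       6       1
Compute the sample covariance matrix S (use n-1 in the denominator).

Step 1 — column means:
  mean(U) = (7 + 1 + 8 + 5 + 7) / 5 = 28/5 = 5.6
  mean(V) = (3 + 7 + 3 + 6 + 6) / 5 = 25/5 = 5
  mean(W) = (6 + 3 + 3 + 1 + 1) / 5 = 14/5 = 2.8

Step 2 — sample covariance S[i,j] = (1/(n-1)) · Σ_k (x_{k,i} - mean_i) · (x_{k,j} - mean_j), with n-1 = 4.
  S[U,U] = ((1.4)·(1.4) + (-4.6)·(-4.6) + (2.4)·(2.4) + (-0.6)·(-0.6) + (1.4)·(1.4)) / 4 = 31.2/4 = 7.8
  S[U,V] = ((1.4)·(-2) + (-4.6)·(2) + (2.4)·(-2) + (-0.6)·(1) + (1.4)·(1)) / 4 = -16/4 = -4
  S[U,W] = ((1.4)·(3.2) + (-4.6)·(0.2) + (2.4)·(0.2) + (-0.6)·(-1.8) + (1.4)·(-1.8)) / 4 = 2.6/4 = 0.65
  S[V,V] = ((-2)·(-2) + (2)·(2) + (-2)·(-2) + (1)·(1) + (1)·(1)) / 4 = 14/4 = 3.5
  S[V,W] = ((-2)·(3.2) + (2)·(0.2) + (-2)·(0.2) + (1)·(-1.8) + (1)·(-1.8)) / 4 = -10/4 = -2.5
  S[W,W] = ((3.2)·(3.2) + (0.2)·(0.2) + (0.2)·(0.2) + (-1.8)·(-1.8) + (-1.8)·(-1.8)) / 4 = 16.8/4 = 4.2

S is symmetric (S[j,i] = S[i,j]). Assembling:

S = [[7.8, -4, 0.65],
 [-4, 3.5, -2.5],
 [0.65, -2.5, 4.2]]


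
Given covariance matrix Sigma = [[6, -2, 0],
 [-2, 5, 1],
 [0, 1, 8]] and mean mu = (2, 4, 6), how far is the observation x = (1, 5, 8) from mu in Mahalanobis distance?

Step 1 — centre the observation: (x - mu) = (-1, 1, 2).

Step 2 — invert Sigma (cofactor / det for 3×3, or solve directly):
  Sigma^{-1} = [[0.1931, 0.0792, -0.0099],
 [0.0792, 0.2376, -0.0297],
 [-0.0099, -0.0297, 0.1287]].

Step 3 — form the quadratic (x - mu)^T · Sigma^{-1} · (x - mu):
  Sigma^{-1} · (x - mu) = (-0.1337, 0.099, 0.2376).
  (x - mu)^T · [Sigma^{-1} · (x - mu)] = (-1)·(-0.1337) + (1)·(0.099) + (2)·(0.2376) = 0.7079.

Step 4 — take square root: d = √(0.7079) ≈ 0.8414.

d(x, mu) = √(0.7079) ≈ 0.8414


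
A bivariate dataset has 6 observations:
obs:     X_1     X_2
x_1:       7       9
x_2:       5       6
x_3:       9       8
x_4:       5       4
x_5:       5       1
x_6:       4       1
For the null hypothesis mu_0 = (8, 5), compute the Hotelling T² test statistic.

Step 1 — sample mean vector:
  mean(X_1) = (7 + 5 + 9 + 5 + 5 + 4) / 6 = 35/6 = 5.8333
  mean(X_2) = (9 + 6 + 8 + 4 + 1 + 1) / 6 = 29/6 = 4.8333
  x̄ = (5.8333, 4.8333),  deviation x̄ - mu_0 = (5.8333, 4.8333) - (8, 5) = (-2.1667, -0.1667).

Step 2 — sample covariance matrix, S[i,j] = (1/(n-1)) · Σ_k (x_{k,i} - mean_i) · (x_{k,j} - mean_j), divisor n-1 = 5:
  S[X_1,X_1] = ((1.1667)·(1.1667) + (-0.8333)·(-0.8333) + (3.1667)·(3.1667) + (-0.8333)·(-0.8333) + (-0.8333)·(-0.8333) + (-1.8333)·(-1.8333)) / 5 = 16.8333/5 = 3.3667
  S[X_1,X_2] = ((1.1667)·(4.1667) + (-0.8333)·(1.1667) + (3.1667)·(3.1667) + (-0.8333)·(-0.8333) + (-0.8333)·(-3.8333) + (-1.8333)·(-3.8333)) / 5 = 24.8333/5 = 4.9667
  S[X_2,X_2] = ((4.1667)·(4.1667) + (1.1667)·(1.1667) + (3.1667)·(3.1667) + (-0.8333)·(-0.8333) + (-3.8333)·(-3.8333) + (-3.8333)·(-3.8333)) / 5 = 58.8333/5 = 11.7667
  S = [[3.3667, 4.9667],
 [4.9667, 11.7667]].

Step 3 — invert S. det(S) = 3.3667·11.7667 - (4.9667)² = 14.9467.
  S^{-1} = (1/det) · [[d, -b], [-b, a]] = [[0.7872, -0.3323],
 [-0.3323, 0.2252]].

Step 4 — quadratic form (x̄ - mu_0)^T · S^{-1} · (x̄ - mu_0):
  S^{-1} · (x̄ - mu_0) = (-1.6503, 0.6824),
  (x̄ - mu_0)^T · [...] = (-2.1667)·(-1.6503) + (-0.1667)·(0.6824) = 3.4619.

Step 5 — scale by n: T² = 6 · 3.4619 = 20.7716.

T² ≈ 20.7716


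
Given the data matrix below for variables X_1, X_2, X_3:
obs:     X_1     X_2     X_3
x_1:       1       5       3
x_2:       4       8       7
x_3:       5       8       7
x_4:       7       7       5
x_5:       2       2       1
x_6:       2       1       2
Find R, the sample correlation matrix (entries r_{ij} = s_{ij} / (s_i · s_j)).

Step 1 — column means:
  mean(X_1) = (1 + 4 + 5 + 7 + 2 + 2) / 6 = 21/6 = 3.5
  mean(X_2) = (5 + 8 + 8 + 7 + 2 + 1) / 6 = 31/6 = 5.1667
  mean(X_3) = (3 + 7 + 7 + 5 + 1 + 2) / 6 = 25/6 = 4.1667

Step 2 — sample variances and covariances s[i,j] = (1/(n-1)) · Σ_k (x_{k,i} - mean_i) · (x_{k,j} - mean_j), with n-1 = 5:
  s[X_1,X_1] = ((-2.5)·(-2.5) + (0.5)·(0.5) + (1.5)·(1.5) + (3.5)·(3.5) + (-1.5)·(-1.5) + (-1.5)·(-1.5)) / 5 = 25.5/5 = 5.1
  s[X_1,X_2] = ((-2.5)·(-0.1667) + (0.5)·(2.8333) + (1.5)·(2.8333) + (3.5)·(1.8333) + (-1.5)·(-3.1667) + (-1.5)·(-4.1667)) / 5 = 23.5/5 = 4.7
  s[X_1,X_3] = ((-2.5)·(-1.1667) + (0.5)·(2.8333) + (1.5)·(2.8333) + (3.5)·(0.8333) + (-1.5)·(-3.1667) + (-1.5)·(-2.1667)) / 5 = 19.5/5 = 3.9
  s[X_2,X_2] = ((-0.1667)·(-0.1667) + (2.8333)·(2.8333) + (2.8333)·(2.8333) + (1.8333)·(1.8333) + (-3.1667)·(-3.1667) + (-4.1667)·(-4.1667)) / 5 = 46.8333/5 = 9.3667
  s[X_2,X_3] = ((-0.1667)·(-1.1667) + (2.8333)·(2.8333) + (2.8333)·(2.8333) + (1.8333)·(0.8333) + (-3.1667)·(-3.1667) + (-4.1667)·(-2.1667)) / 5 = 36.8333/5 = 7.3667
  s[X_3,X_3] = ((-1.1667)·(-1.1667) + (2.8333)·(2.8333) + (2.8333)·(2.8333) + (0.8333)·(0.8333) + (-3.1667)·(-3.1667) + (-2.1667)·(-2.1667)) / 5 = 32.8333/5 = 6.5667
  Sample standard deviations s_i = √(s[i,i]):
  s(X_1) = √(5.1) = 2.2583
  s(X_2) = √(9.3667) = 3.0605
  s(X_3) = √(6.5667) = 2.5626

Step 3 — r_{ij} = s_{ij} / (s_i · s_j):
  r[X_1,X_1] = 1 (diagonal).
  r[X_1,X_2] = 4.7 / (2.2583 · 3.0605) = 4.7 / 6.9116 = 0.68
  r[X_1,X_3] = 3.9 / (2.2583 · 2.5626) = 3.9 / 5.7871 = 0.6739
  r[X_2,X_2] = 1 (diagonal).
  r[X_2,X_3] = 7.3667 / (3.0605 · 2.5626) = 7.3667 / 7.8427 = 0.9393
  r[X_3,X_3] = 1 (diagonal).

R is symmetric with unit diagonal. Assembling:

R = [[1, 0.68, 0.6739],
 [0.68, 1, 0.9393],
 [0.6739, 0.9393, 1]]


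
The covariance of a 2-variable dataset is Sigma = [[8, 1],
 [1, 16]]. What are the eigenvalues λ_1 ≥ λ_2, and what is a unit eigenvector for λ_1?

Step 1 — characteristic polynomial of 2×2 Sigma:
  det(Sigma - λI) = λ² - trace · λ + det = 0.
  trace = 8 + 16 = 24, det = 8·16 - (1)² = 127.
Step 2 — discriminant:
  Δ = trace² - 4·det = 576 - 508 = 68.
Step 3 — eigenvalues:
  λ = (trace ± √Δ)/2 = (24 ± 8.2462)/2,
  λ_1 = 16.1231,  λ_2 = 7.8769.

Step 4 — unit eigenvector for λ_1: solve (Sigma - λ_1 I)v = 0. First row:
  (8 - 16.1231)·v_x + (1)·v_y = 0, i.e. (-8.1231)·v_x + (1)·v_y = 0,
  so v ∝ (b, λ_1 - a) = (1, 8.1231) = u.
  ||u|| = √((1)² + (8.1231)²) = √(66.9848) ≈ 8.1844,
  v_1 = u/||u|| ≈ (0.1222, 0.9925) (||v_1|| = 1).

λ_1 = 16.1231,  λ_2 = 7.8769;  v_1 ≈ (0.1222, 0.9925)


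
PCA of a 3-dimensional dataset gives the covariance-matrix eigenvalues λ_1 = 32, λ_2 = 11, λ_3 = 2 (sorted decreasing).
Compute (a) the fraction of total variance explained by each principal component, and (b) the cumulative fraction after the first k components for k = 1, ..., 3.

Step 1 — total variance = trace(Sigma) = Σ λ_i = 32 + 11 + 2 = 45.

Step 2 — fraction explained by component i = λ_i / Σ λ:
  PC1: 32/45 = 0.7111
  PC2: 11/45 = 0.2444
  PC3: 2/45 = 0.0444

Step 3 — cumulative fraction after k components = (λ_1 + ... + λ_k) / Σ λ:
  k = 1: 32/45 = 0.7111
  k = 2: (32 + 11)/45 = 43/45 = 0.9556
  k = 3: (32 + 11 + 2)/45 = 45/45 = 1

Summary (fraction, with percent):

explained: PC1 0.7111 (71.11%), PC2 0.2444 (24.44%), PC3 0.0444 (4.44%);  cumulative: 0.7111, 0.9556, 1


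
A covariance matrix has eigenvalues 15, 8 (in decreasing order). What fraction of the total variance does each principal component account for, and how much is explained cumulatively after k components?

Step 1 — total variance = trace(Sigma) = Σ λ_i = 15 + 8 = 23.

Step 2 — fraction explained by component i = λ_i / Σ λ:
  PC1: 15/23 = 0.6522
  PC2: 8/23 = 0.3478

Step 3 — cumulative fraction after k components = (λ_1 + ... + λ_k) / Σ λ:
  k = 1: 15/23 = 0.6522
  k = 2: (15 + 8)/23 = 23/23 = 1

Summary (fraction, with percent):

explained: PC1 0.6522 (65.22%), PC2 0.3478 (34.78%);  cumulative: 0.6522, 1


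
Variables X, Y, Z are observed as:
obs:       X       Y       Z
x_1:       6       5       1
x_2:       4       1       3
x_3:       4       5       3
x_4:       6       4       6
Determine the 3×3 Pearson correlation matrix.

Step 1 — column means:
  mean(X) = (6 + 4 + 4 + 6) / 4 = 20/4 = 5
  mean(Y) = (5 + 1 + 5 + 4) / 4 = 15/4 = 3.75
  mean(Z) = (1 + 3 + 3 + 6) / 4 = 13/4 = 3.25

Step 2 — sample variances and covariances s[i,j] = (1/(n-1)) · Σ_k (x_{k,i} - mean_i) · (x_{k,j} - mean_j), with n-1 = 3:
  s[X,X] = ((1)·(1) + (-1)·(-1) + (-1)·(-1) + (1)·(1)) / 3 = 4/3 = 1.3333
  s[X,Y] = ((1)·(1.25) + (-1)·(-2.75) + (-1)·(1.25) + (1)·(0.25)) / 3 = 3/3 = 1
  s[X,Z] = ((1)·(-2.25) + (-1)·(-0.25) + (-1)·(-0.25) + (1)·(2.75)) / 3 = 1/3 = 0.3333
  s[Y,Y] = ((1.25)·(1.25) + (-2.75)·(-2.75) + (1.25)·(1.25) + (0.25)·(0.25)) / 3 = 10.75/3 = 3.5833
  s[Y,Z] = ((1.25)·(-2.25) + (-2.75)·(-0.25) + (1.25)·(-0.25) + (0.25)·(2.75)) / 3 = -1.75/3 = -0.5833
  s[Z,Z] = ((-2.25)·(-2.25) + (-0.25)·(-0.25) + (-0.25)·(-0.25) + (2.75)·(2.75)) / 3 = 12.75/3 = 4.25
  Sample standard deviations s_i = √(s[i,i]):
  s(X) = √(1.3333) = 1.1547
  s(Y) = √(3.5833) = 1.893
  s(Z) = √(4.25) = 2.0616

Step 3 — r_{ij} = s_{ij} / (s_i · s_j):
  r[X,X] = 1 (diagonal).
  r[X,Y] = 1 / (1.1547 · 1.893) = 1 / 2.1858 = 0.4575
  r[X,Z] = 0.3333 / (1.1547 · 2.0616) = 0.3333 / 2.3805 = 0.14
  r[Y,Y] = 1 (diagonal).
  r[Y,Z] = -0.5833 / (1.893 · 2.0616) = -0.5833 / 3.9025 = -0.1495
  r[Z,Z] = 1 (diagonal).

R is symmetric with unit diagonal. Assembling:

R = [[1, 0.4575, 0.14],
 [0.4575, 1, -0.1495],
 [0.14, -0.1495, 1]]


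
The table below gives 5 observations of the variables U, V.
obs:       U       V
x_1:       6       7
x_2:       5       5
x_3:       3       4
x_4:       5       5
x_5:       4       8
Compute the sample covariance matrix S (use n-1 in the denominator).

Step 1 — column means:
  mean(U) = (6 + 5 + 3 + 5 + 4) / 5 = 23/5 = 4.6
  mean(V) = (7 + 5 + 4 + 5 + 8) / 5 = 29/5 = 5.8

Step 2 — sample covariance S[i,j] = (1/(n-1)) · Σ_k (x_{k,i} - mean_i) · (x_{k,j} - mean_j), with n-1 = 4.
  S[U,U] = ((1.4)·(1.4) + (0.4)·(0.4) + (-1.6)·(-1.6) + (0.4)·(0.4) + (-0.6)·(-0.6)) / 4 = 5.2/4 = 1.3
  S[U,V] = ((1.4)·(1.2) + (0.4)·(-0.8) + (-1.6)·(-1.8) + (0.4)·(-0.8) + (-0.6)·(2.2)) / 4 = 2.6/4 = 0.65
  S[V,V] = ((1.2)·(1.2) + (-0.8)·(-0.8) + (-1.8)·(-1.8) + (-0.8)·(-0.8) + (2.2)·(2.2)) / 4 = 10.8/4 = 2.7

S is symmetric (S[j,i] = S[i,j]). Assembling:

S = [[1.3, 0.65],
 [0.65, 2.7]]


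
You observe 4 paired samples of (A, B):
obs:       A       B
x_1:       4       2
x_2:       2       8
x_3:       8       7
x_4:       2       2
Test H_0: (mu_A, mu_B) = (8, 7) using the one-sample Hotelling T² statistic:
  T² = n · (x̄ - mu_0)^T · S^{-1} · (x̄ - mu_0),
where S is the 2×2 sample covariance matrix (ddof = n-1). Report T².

Step 1 — sample mean vector:
  mean(A) = (4 + 2 + 8 + 2) / 4 = 16/4 = 4
  mean(B) = (2 + 8 + 7 + 2) / 4 = 19/4 = 4.75
  x̄ = (4, 4.75),  deviation x̄ - mu_0 = (4, 4.75) - (8, 7) = (-4, -2.25).

Step 2 — sample covariance matrix, S[i,j] = (1/(n-1)) · Σ_k (x_{k,i} - mean_i) · (x_{k,j} - mean_j), divisor n-1 = 3:
  S[A,A] = ((0)·(0) + (-2)·(-2) + (4)·(4) + (-2)·(-2)) / 3 = 24/3 = 8
  S[A,B] = ((0)·(-2.75) + (-2)·(3.25) + (4)·(2.25) + (-2)·(-2.75)) / 3 = 8/3 = 2.6667
  S[B,B] = ((-2.75)·(-2.75) + (3.25)·(3.25) + (2.25)·(2.25) + (-2.75)·(-2.75)) / 3 = 30.75/3 = 10.25
  S = [[8, 2.6667],
 [2.6667, 10.25]].

Step 3 — invert S. det(S) = 8·10.25 - (2.6667)² = 74.8889.
  S^{-1} = (1/det) · [[d, -b], [-b, a]] = [[0.1369, -0.0356],
 [-0.0356, 0.1068]].

Step 4 — quadratic form (x̄ - mu_0)^T · S^{-1} · (x̄ - mu_0):
  S^{-1} · (x̄ - mu_0) = (-0.4674, -0.0979),
  (x̄ - mu_0)^T · [...] = (-4)·(-0.4674) + (-2.25)·(-0.0979) = 2.0898.

Step 5 — scale by n: T² = 4 · 2.0898 = 8.3591.

T² ≈ 8.3591


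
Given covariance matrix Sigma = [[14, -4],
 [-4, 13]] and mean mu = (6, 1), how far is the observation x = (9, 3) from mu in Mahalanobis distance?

Step 1 — centre the observation: (x - mu) = (3, 2).

Step 2 — invert Sigma. det(Sigma) = 14·13 - (-4)² = 166.
  Sigma^{-1} = (1/det) · [[d, -b], [-b, a]] = [[0.0783, 0.0241],
 [0.0241, 0.0843]].

Step 3 — form the quadratic (x - mu)^T · Sigma^{-1} · (x - mu):
  Sigma^{-1} · (x - mu) = (0.2831, 0.241).
  (x - mu)^T · [Sigma^{-1} · (x - mu)] = (3)·(0.2831) + (2)·(0.241) = 1.3313.

Step 4 — take square root: d = √(1.3313) ≈ 1.1538.

d(x, mu) = √(1.3313) ≈ 1.1538


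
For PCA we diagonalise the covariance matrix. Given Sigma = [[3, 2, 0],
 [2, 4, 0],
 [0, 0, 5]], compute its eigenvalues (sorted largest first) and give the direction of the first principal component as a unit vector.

Step 1 — characteristic polynomial p(λ) = det(λI - Sigma) = λ³ - tr·λ² + c_1·λ - det, where tr = trace, c_1 = sum of the principal 2×2 minors, det = det(Sigma):
  tr = 3 + 4 + 5 = 12,
  c_1 = (3·4 - (2)²) + (3·5 - (0)²) + (4·5 - (0)²) = 8 + 15 + 20 = 43,
  det = 3·(4·5 - (0)²) - (2)·((2)·5 - (0)·(0)) + (0)·((2)·(0) - 4·(0)) = 3·(20) - (2)·(10) + (0)·(0) = 40.
  So p(λ) = λ³ - 12λ² + 43λ - 40.
Step 2 — look for an integer root (rational root theorem: any rational root is an integer divisor of 40). Testing λ = 5:
  p(5) = 125 - 300 + 215 - 40 = 0  ✓
  Dividing out (λ - 5): p(λ) = (λ - 5)(λ² - 7λ + 8).
Step 3 — remaining eigenvalues from the quadratic λ² - 7λ + 8 = 0:
  Δ = 7² - 4·8 = 49 - 32 = 17,  λ = (7 ± √17)/2 = (7 ± 4.1231)/2 ≈ 5.5616 or 1.4384.
  Sorted: λ_1 = 5.5616,  λ_2 = 5,  λ_3 = 1.4384  (check: sum = 12 = tr ✓).

Step 4 — unit eigenvector for λ_1 ≈ 5.5616: v spans the null space of (Sigma - λ_1 I), whose rows are
  r_1 = (-2.5616, 2, 0),  r_2 = (2, -1.5616, 0),  r_3 = (0, 0, -0.5616).
  v is orthogonal to every row, so take v ∝ r_1 × r_3 = ((2)·(-0.5616) - (0)·(0), (0)·(0) - (-2.5616)·(-0.5616), (-2.5616)·(0) - (2)·(0)) ≈ (-1.1231, -1.4384, 0).
  Rescale (multiply by -1 so the first nonzero entry is positive): u = (1.1231, 1.4384, 0).
  ||u|| = √((1.1231)² + (1.4384)² + (0)²) = √(3.3305) ≈ 1.825,  v_1 = u/||u|| ≈ (0.6154, 0.7882, 0) (||v_1|| = 1).

λ_1 = 5.5616,  λ_2 = 5,  λ_3 = 1.4384;  v_1 ≈ (0.6154, 0.7882, 0)


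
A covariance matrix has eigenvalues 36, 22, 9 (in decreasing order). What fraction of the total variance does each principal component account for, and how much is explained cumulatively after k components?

Step 1 — total variance = trace(Sigma) = Σ λ_i = 36 + 22 + 9 = 67.

Step 2 — fraction explained by component i = λ_i / Σ λ:
  PC1: 36/67 = 0.5373
  PC2: 22/67 = 0.3284
  PC3: 9/67 = 0.1343

Step 3 — cumulative fraction after k components = (λ_1 + ... + λ_k) / Σ λ:
  k = 1: 36/67 = 0.5373
  k = 2: (36 + 22)/67 = 58/67 = 0.8657
  k = 3: (36 + 22 + 9)/67 = 67/67 = 1

Summary (fraction, with percent):

explained: PC1 0.5373 (53.73%), PC2 0.3284 (32.84%), PC3 0.1343 (13.43%);  cumulative: 0.5373, 0.8657, 1


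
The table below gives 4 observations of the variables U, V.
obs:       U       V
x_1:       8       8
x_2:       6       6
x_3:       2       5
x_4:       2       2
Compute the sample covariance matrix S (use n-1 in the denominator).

Step 1 — column means:
  mean(U) = (8 + 6 + 2 + 2) / 4 = 18/4 = 4.5
  mean(V) = (8 + 6 + 5 + 2) / 4 = 21/4 = 5.25

Step 2 — sample covariance S[i,j] = (1/(n-1)) · Σ_k (x_{k,i} - mean_i) · (x_{k,j} - mean_j), with n-1 = 3.
  S[U,U] = ((3.5)·(3.5) + (1.5)·(1.5) + (-2.5)·(-2.5) + (-2.5)·(-2.5)) / 3 = 27/3 = 9
  S[U,V] = ((3.5)·(2.75) + (1.5)·(0.75) + (-2.5)·(-0.25) + (-2.5)·(-3.25)) / 3 = 19.5/3 = 6.5
  S[V,V] = ((2.75)·(2.75) + (0.75)·(0.75) + (-0.25)·(-0.25) + (-3.25)·(-3.25)) / 3 = 18.75/3 = 6.25

S is symmetric (S[j,i] = S[i,j]). Assembling:

S = [[9, 6.5],
 [6.5, 6.25]]
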